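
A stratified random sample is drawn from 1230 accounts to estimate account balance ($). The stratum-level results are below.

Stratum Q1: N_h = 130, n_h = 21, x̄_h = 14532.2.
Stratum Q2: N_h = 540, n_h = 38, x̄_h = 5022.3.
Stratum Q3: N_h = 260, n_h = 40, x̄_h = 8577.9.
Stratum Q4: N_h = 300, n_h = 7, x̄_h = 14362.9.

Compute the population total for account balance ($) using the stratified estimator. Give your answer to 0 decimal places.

τ̂_st = Σ N_h x̄_h = 130·14532.2 + 540·5022.3 + 260·8577.9 + 300·14362.9 = 11140352

τ̂_st ≈ 11140352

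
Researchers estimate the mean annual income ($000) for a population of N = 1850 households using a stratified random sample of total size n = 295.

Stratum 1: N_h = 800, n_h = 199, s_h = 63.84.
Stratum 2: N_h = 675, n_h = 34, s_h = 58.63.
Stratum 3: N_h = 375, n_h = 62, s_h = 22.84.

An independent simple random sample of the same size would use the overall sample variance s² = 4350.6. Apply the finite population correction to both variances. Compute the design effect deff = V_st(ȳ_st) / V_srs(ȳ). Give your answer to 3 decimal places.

V̂(ȳ_st) = Σ W_h² (1 − n_h/N_h) s_h²/n_h, with W_h = N_h/N and N = 1850:
  stratum 1: (800/1850)²·(1 − 199/800)·63.84²/199 = 2.87709
  stratum 2: (675/1850)²·(1 − 34/675)·58.63²/34 = 12.7814
  stratum 3: (375/1850)²·(1 − 62/375)·22.84²/62 = 0.288558
V_st = 15.9471
V_srs = (1 − 295/1850)·4350.6/295 = 12.3961
deff = V_st / V_srs = 15.9471/12.3961 = 1.2865

deff ≈ 1.286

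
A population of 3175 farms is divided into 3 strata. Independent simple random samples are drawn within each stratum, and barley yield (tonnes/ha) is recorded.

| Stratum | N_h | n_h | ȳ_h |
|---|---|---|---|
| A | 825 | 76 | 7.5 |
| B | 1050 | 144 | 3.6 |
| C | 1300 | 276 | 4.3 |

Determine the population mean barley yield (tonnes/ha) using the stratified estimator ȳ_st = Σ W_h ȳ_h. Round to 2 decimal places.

N = Σ N_h = 3175. Stratum weights W_h = N_h/N.
ȳ_st = (825·7.5 + 1050·3.6 + 1300·4.3) / 3175 = 4.9000

ȳ_st ≈ 4.90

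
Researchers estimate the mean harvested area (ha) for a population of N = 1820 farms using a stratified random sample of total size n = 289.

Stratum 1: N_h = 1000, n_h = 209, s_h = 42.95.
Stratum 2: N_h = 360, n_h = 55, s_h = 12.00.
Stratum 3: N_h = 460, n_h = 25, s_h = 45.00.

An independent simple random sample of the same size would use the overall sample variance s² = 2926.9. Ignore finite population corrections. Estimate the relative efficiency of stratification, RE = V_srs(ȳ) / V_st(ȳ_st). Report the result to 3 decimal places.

V̂(ȳ_st) = Σ W_h² s_h²/n_h, with W_h = N_h/N and N = 1820:
  stratum 1: (1000/1820)²·42.95²/209 = 2.66463
  stratum 2: (360/1820)²·12.00²/55 = 0.102438
  stratum 3: (460/1820)²·45.00²/25 = 5.17438
V_st = 7.94145
V_srs = s²/n = 2926.9/289 = 10.1277
Relative efficiency = V_srs / V_st = 10.1277/7.94145 = 1.2753

RE ≈ 1.275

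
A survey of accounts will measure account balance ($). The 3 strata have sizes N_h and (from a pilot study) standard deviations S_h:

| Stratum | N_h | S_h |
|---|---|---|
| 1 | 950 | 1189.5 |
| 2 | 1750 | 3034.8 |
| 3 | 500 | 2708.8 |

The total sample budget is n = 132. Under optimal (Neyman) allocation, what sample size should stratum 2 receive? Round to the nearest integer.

90

Neyman allocation: n_h = n · N_h S_h / Σ N_i S_i, with n = 132.
  stratum 1: N_h·S_h = 950·1189.5 = 1130025.00
  stratum 2: N_h·S_h = 1750·3034.8 = 5310900.00
  stratum 3: N_h·S_h = 500·2708.8 = 1354400.00
Σ N_h S_h = 7795325.00
n for stratum 2 = 132·5310900.00/7795325.00 = 89.931 → 90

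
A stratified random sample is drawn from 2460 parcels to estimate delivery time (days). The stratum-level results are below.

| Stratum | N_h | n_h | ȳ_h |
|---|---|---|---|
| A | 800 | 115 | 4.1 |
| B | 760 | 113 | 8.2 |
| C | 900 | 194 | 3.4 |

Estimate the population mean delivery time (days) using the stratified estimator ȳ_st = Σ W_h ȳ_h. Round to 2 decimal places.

ȳ_st ≈ 5.11

N = Σ N_h = 2460. Stratum weights W_h = N_h/N.
ȳ_st = (800·4.1 + 760·8.2 + 900·3.4) / 2460 = 5.1106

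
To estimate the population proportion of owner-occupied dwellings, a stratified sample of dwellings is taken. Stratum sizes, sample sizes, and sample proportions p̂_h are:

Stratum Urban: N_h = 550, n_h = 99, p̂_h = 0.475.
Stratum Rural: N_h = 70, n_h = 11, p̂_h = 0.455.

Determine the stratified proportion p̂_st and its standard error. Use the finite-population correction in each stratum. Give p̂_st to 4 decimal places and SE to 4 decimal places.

p̂_st ≈ 0.4727, SE ≈ 0.0437

N = 620; stratum weights W_h = N_h/N.
p̂_st = Σ W_h p̂_h = (550·0.475 + 70·0.455)/620 = 0.47274
V̂(p̂_st) = Σ W_h² (1 − n_h/N_h) p̂_h(1−p̂_h)/(n_h−1):
  stratum Urban: (550/620)²·(1 − 99/550)·0.475·0.525/98 = 0.00164204
  stratum Rural: (70/620)²·(1 − 11/70)·0.455·0.545/10 = 0.000266425
V̂(p̂_st) = 0.00190846; SE = √V̂ = 0.0436859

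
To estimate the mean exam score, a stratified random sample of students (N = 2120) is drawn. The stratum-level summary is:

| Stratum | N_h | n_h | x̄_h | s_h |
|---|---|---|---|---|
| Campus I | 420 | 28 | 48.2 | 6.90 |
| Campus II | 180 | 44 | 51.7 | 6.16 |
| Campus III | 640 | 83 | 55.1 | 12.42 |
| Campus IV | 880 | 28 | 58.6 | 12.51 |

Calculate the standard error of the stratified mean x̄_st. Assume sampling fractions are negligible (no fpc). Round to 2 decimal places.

SE(x̄_st) ≈ 1.10

V̂(x̄_st) = Σ W_h² s_h²/n_h, with W_h = N_h/N and N = 2120:
  stratum Campus I: (420/2120)²·6.90²/28 = 0.0667371
  stratum Campus II: (180/2120)²·6.16²/44 = 0.00621702
  stratum Campus III: (640/2120)²·12.42²/83 = 0.169377
  stratum Campus IV: (880/2120)²·12.51²/28 = 0.963053
V̂(x̄_st) = 1.20538
SE(x̄_st) = √1.20538 = 1.0979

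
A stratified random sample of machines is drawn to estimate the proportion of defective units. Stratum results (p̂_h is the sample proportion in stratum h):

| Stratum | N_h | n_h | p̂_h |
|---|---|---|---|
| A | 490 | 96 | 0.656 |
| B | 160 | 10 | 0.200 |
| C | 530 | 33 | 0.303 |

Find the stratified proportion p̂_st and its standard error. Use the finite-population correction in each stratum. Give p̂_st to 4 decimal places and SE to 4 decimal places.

N = 1180; stratum weights W_h = N_h/N.
p̂_st = Σ W_h p̂_h = (490·0.656 + 160·0.200 + 530·0.303)/1180 = 0.43562
V̂(p̂_st) = Σ W_h² (1 − n_h/N_h) p̂_h(1−p̂_h)/(n_h−1):
  stratum A: (490/1180)²·(1 − 96/490)·0.656·0.344/95 = 0.000329357
  stratum B: (160/1180)²·(1 − 10/160)·0.200·0.800/9 = 0.000306425
  stratum C: (530/1180)²·(1 − 33/530)·0.303·0.697/32 = 0.00124851
V̂(p̂_st) = 0.0018843; SE = √V̂ = 0.0434085

p̂_st ≈ 0.4356, SE ≈ 0.0434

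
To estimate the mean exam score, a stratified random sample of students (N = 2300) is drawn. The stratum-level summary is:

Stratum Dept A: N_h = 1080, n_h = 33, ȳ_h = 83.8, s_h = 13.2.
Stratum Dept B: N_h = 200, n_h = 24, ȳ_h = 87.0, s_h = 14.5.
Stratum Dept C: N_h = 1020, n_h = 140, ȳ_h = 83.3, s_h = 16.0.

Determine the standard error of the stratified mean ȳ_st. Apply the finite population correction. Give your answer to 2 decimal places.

SE(ȳ_st) ≈ 1.22

V̂(ȳ_st) = Σ W_h² (1 − n_h/N_h) s_h²/n_h, with W_h = N_h/N and N = 2300:
  stratum Dept A: (1080/2300)²·(1 − 33/1080)·13.2²/33 = 1.12862
  stratum Dept B: (200/2300)²·(1 − 24/200)·14.5²/24 = 0.0582924
  stratum Dept C: (1020/2300)²·(1 − 140/1020)·16.0²/140 = 0.31027
V̂(ȳ_st) = 1.49718
SE(ȳ_st) = √1.49718 = 1.22359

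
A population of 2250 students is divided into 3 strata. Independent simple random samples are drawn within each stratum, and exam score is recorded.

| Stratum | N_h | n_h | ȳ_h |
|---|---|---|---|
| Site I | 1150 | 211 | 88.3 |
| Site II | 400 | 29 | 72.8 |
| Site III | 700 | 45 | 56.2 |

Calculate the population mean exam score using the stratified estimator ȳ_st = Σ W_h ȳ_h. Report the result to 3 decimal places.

N = Σ N_h = 2250. Stratum weights W_h = N_h/N.
ȳ_st = (1150·88.3 + 400·72.8 + 700·56.2) / 2250 = 75.55778

ȳ_st ≈ 75.558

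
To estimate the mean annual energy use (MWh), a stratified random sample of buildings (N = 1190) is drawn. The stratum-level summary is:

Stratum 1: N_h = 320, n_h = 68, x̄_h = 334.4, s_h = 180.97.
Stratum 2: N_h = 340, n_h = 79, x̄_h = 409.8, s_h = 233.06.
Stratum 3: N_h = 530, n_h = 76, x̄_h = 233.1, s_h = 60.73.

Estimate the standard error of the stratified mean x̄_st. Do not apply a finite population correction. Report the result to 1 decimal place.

SE(x̄_st) ≈ 10.0

V̂(x̄_st) = Σ W_h² s_h²/n_h, with W_h = N_h/N and N = 1190:
  stratum 1: (320/1190)²·180.97²/68 = 34.8265
  stratum 2: (340/1190)²·233.06²/79 = 56.1271
  stratum 3: (530/1190)²·60.73²/76 = 9.62611
V̂(x̄_st) = 100.58
SE(x̄_st) = √100.58 = 10.0289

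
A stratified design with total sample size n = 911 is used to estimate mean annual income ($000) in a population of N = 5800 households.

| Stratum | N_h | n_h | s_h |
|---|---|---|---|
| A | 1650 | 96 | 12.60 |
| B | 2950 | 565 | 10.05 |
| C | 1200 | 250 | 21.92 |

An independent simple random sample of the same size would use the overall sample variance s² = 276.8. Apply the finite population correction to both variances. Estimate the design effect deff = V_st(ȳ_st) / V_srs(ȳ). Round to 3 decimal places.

V̂(ȳ_st) = Σ W_h² (1 − n_h/N_h) s_h²/n_h, with W_h = N_h/N and N = 5800:
  stratum A: (1650/5800)²·(1 − 96/1650)·12.60²/96 = 0.126052
  stratum B: (2950/5800)²·(1 − 565/2950)·10.05²/565 = 0.0373885
  stratum C: (1200/5800)²·(1 − 250/1200)·21.92²/250 = 0.0651313
V_st = 0.228572
V_srs = (1 − 911/5800)·276.8/911 = 0.256118
deff = V_st / V_srs = 0.228572/0.256118 = 0.8924

deff ≈ 0.892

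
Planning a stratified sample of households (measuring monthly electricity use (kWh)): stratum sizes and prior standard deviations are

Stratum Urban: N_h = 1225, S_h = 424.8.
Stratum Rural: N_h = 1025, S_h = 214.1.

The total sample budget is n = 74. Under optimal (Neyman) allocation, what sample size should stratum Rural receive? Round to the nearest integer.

Neyman allocation: n_h = n · N_h S_h / Σ N_i S_i, with n = 74.
  stratum Urban: N_h·S_h = 1225·424.8 = 520380.00
  stratum Rural: N_h·S_h = 1025·214.1 = 219452.50
Σ N_h S_h = 739832.50
n for stratum Rural = 74·219452.50/739832.50 = 21.950 → 22

22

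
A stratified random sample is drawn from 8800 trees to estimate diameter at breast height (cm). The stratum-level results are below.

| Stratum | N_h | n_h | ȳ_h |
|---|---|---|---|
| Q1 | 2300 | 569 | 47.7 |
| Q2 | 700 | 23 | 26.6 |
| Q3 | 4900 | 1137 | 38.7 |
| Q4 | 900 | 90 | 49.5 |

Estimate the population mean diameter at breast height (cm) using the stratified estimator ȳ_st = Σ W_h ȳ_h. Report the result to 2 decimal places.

N = Σ N_h = 8800. Stratum weights W_h = N_h/N.
ȳ_st = (2300·47.7 + 700·26.6 + 4900·38.7 + 900·49.5) / 8800 = 41.1943

ȳ_st ≈ 41.19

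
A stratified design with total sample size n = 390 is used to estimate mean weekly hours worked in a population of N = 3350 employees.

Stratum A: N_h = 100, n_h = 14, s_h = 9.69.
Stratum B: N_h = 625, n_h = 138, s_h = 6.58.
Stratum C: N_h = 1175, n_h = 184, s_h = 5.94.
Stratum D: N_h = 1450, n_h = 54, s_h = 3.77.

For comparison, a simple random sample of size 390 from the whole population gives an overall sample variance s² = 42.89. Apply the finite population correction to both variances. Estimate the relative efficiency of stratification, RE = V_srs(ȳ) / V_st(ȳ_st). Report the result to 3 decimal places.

V̂(ȳ_st) = Σ W_h² (1 − n_h/N_h) s_h²/n_h, with W_h = N_h/N and N = 3350:
  stratum A: (100/3350)²·(1 − 14/100)·9.69²/14 = 0.00513959
  stratum B: (625/3350)²·(1 − 138/625)·6.58²/138 = 0.00850927
  stratum C: (1175/3350)²·(1 − 184/1175)·5.94²/184 = 0.0198965
  stratum D: (1450/3350)²·(1 − 54/1450)·3.77²/54 = 0.0474737
V_st = 0.081019
V_srs = (1 − 390/3350)·42.89/390 = 0.0971714
Relative efficiency = V_srs / V_st = 0.0971714/0.081019 = 1.1994

RE ≈ 1.199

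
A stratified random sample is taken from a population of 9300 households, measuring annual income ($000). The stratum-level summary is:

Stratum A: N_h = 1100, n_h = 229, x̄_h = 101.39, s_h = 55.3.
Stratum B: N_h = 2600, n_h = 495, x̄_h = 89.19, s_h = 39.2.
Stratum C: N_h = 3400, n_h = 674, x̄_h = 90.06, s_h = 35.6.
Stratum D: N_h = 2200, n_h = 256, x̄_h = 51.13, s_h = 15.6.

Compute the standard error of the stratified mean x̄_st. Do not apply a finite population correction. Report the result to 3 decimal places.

SE(x̄_st) ≈ 0.857

V̂(x̄_st) = Σ W_h² s_h²/n_h, with W_h = N_h/N and N = 9300:
  stratum A: (1100/9300)²·55.3²/229 = 0.186825
  stratum B: (2600/9300)²·39.2²/495 = 0.242632
  stratum C: (3400/9300)²·35.6²/674 = 0.251323
  stratum D: (2200/9300)²·15.6²/256 = 0.0531972
V̂(x̄_st) = 0.733977
SE(x̄_st) = √0.733977 = 0.856724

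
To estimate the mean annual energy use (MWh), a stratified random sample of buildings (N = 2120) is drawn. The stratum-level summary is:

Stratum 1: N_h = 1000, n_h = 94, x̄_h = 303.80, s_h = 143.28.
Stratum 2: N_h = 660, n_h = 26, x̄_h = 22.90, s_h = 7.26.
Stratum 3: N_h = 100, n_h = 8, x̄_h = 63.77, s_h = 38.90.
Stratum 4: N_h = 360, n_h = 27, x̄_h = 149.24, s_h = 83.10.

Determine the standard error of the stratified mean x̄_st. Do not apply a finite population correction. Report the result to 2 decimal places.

SE(x̄_st) ≈ 7.52

V̂(x̄_st) = Σ W_h² s_h²/n_h, with W_h = N_h/N and N = 2120:
  stratum 1: (1000/2120)²·143.28²/94 = 48.5928
  stratum 2: (660/2120)²·7.26²/26 = 0.196479
  stratum 3: (100/2120)²·38.90²/8 = 0.42086
  stratum 4: (360/2120)²·83.10²/27 = 7.37516
V̂(x̄_st) = 56.5853
SE(x̄_st) = √56.5853 = 7.52232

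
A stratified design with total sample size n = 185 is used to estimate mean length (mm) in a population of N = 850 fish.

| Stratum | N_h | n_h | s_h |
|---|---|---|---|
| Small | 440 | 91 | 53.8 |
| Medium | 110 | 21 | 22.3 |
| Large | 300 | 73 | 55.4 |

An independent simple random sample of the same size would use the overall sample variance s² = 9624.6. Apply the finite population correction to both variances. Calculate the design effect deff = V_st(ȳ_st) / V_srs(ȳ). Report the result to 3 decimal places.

V̂(ȳ_st) = Σ W_h² (1 − n_h/N_h) s_h²/n_h, with W_h = N_h/N and N = 850:
  stratum Small: (440/850)²·(1 − 91/440)·53.8²/91 = 6.76026
  stratum Medium: (110/850)²·(1 − 21/110)·22.3²/21 = 0.320875
  stratum Large: (300/850)²·(1 − 73/300)·55.4²/73 = 3.96283
V_st = 11.044
V_srs = (1 − 185/850)·9624.6/185 = 40.7018
deff = V_st / V_srs = 11.044/40.7018 = 0.2713

deff ≈ 0.271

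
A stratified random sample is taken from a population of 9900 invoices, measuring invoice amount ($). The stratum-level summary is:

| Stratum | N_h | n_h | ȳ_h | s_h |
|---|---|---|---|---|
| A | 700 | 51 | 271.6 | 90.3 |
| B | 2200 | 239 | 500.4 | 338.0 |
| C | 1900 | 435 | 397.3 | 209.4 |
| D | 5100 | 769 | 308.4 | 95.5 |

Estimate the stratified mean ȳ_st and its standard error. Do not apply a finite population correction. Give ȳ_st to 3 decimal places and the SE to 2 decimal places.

ȳ_st ≈ 365.526, SE ≈ 5.59

ȳ_st = Σ W_h ȳ_h = (700·271.6 + 2200·500.4 + 1900·397.3 + 5100·308.4)/9900 = 365.52626
V̂(ȳ_st) = Σ W_h² s_h²/n_h, with W_h = N_h/N and N = 9900:
  stratum A: (700/9900)²·90.3²/51 = 0.799339
  stratum B: (2200/9900)²·338.0²/239 = 23.6054
  stratum C: (1900/9900)²·209.4²/435 = 3.71279
  stratum D: (5100/9900)²·95.5²/769 = 3.14739
V̂(ȳ_st) = 31.2649
SE(ȳ_st) = √31.2649 = 5.5915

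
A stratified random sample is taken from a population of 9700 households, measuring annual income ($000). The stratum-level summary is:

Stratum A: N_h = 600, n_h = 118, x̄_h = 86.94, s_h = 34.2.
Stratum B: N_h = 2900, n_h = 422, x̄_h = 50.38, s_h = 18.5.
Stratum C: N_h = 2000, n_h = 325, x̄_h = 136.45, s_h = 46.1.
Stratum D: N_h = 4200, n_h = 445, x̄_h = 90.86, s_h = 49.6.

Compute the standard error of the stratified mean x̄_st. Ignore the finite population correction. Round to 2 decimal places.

V̂(x̄_st) = Σ W_h² s_h²/n_h, with W_h = N_h/N and N = 9700:
  stratum A: (600/9700)²·34.2²/118 = 0.0379253
  stratum B: (2900/9700)²·18.5²/422 = 0.0724909
  stratum C: (2000/9700)²·46.1²/325 = 0.277994
  stratum D: (4200/9700)²·49.6²/445 = 1.03647
V̂(x̄_st) = 1.42488
SE(x̄_st) = √1.42488 = 1.19369

SE(x̄_st) ≈ 1.19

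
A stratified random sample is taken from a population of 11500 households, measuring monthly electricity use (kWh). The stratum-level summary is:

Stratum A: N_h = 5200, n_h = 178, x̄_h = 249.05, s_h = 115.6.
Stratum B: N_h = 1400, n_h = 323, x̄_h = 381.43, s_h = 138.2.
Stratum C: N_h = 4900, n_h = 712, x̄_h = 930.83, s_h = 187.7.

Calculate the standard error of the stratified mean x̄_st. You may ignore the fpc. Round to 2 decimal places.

V̂(x̄_st) = Σ W_h² s_h²/n_h, with W_h = N_h/N and N = 11500:
  stratum A: (5200/11500)²·115.6²/178 = 15.3499
  stratum B: (1400/11500)²·138.2²/323 = 0.876343
  stratum C: (4900/11500)²·187.7²/712 = 8.98349
V̂(x̄_st) = 25.2098
SE(x̄_st) = √25.2098 = 5.02093

SE(x̄_st) ≈ 5.02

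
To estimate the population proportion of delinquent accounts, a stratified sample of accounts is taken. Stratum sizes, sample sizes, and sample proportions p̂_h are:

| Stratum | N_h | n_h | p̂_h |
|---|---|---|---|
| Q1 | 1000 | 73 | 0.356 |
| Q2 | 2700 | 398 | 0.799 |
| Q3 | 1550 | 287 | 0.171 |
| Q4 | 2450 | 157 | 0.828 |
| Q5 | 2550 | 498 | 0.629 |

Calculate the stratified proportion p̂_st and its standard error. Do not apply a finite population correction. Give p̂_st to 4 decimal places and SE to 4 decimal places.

N = 10250; stratum weights W_h = N_h/N.
p̂_st = Σ W_h p̂_h = (1000·0.356 + 2700·0.799 + 1550·0.171 + 2450·0.828 + 2550·0.629)/10250 = 0.62545
V̂(p̂_st) = Σ W_h² p̂_h(1−p̂_h)/(n_h−1):
  stratum Q1: (1000/10250)²·0.356·0.644/72 = 3.03079e-05
  stratum Q2: (2700/10250)²·0.799·0.201/397 = 2.80693e-05
  stratum Q3: (1550/10250)²·0.171·0.829/286 = 1.13344e-05
  stratum Q4: (2450/10250)²·0.828·0.172/156 = 5.21577e-05
  stratum Q5: (2550/10250)²·0.629·0.371/497 = 2.90603e-05
V̂(p̂_st) = 0.00015093; SE = √V̂ = 0.0122853

p̂_st ≈ 0.6255, SE ≈ 0.0123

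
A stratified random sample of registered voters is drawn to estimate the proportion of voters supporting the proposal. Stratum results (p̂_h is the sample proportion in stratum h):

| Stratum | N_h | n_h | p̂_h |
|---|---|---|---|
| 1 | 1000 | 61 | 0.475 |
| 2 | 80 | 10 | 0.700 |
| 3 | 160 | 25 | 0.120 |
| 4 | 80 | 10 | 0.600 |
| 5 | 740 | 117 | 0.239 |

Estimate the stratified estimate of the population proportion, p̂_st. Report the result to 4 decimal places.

N = 2060; stratum weights W_h = N_h/N.
p̂_st = Σ W_h p̂_h = (1000·0.475 + 80·0.700 + 160·0.120 + 80·0.600 + 740·0.239)/2060 = 0.37624

p̂_st ≈ 0.3762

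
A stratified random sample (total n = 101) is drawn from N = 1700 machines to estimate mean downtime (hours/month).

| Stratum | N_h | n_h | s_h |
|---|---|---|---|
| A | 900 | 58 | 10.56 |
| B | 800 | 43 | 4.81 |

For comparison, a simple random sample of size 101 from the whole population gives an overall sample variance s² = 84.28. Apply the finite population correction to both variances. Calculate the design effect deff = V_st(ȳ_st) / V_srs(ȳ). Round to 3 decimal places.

deff ≈ 0.786

V̂(ȳ_st) = Σ W_h² (1 − n_h/N_h) s_h²/n_h, with W_h = N_h/N and N = 1700:
  stratum A: (900/1700)²·(1 − 58/900)·10.56²/58 = 0.504146
  stratum B: (800/1700)²·(1 − 43/800)·4.81²/43 = 0.112748
V_st = 0.616895
V_srs = (1 − 101/1700)·84.28/101 = 0.784879
deff = V_st / V_srs = 0.616895/0.784879 = 0.7860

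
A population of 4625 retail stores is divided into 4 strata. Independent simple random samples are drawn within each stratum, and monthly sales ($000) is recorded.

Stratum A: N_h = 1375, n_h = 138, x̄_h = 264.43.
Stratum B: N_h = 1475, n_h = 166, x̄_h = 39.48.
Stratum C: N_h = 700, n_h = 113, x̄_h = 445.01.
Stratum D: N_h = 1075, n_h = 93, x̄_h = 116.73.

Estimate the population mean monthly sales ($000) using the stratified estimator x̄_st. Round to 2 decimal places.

x̄_st ≈ 185.69

N = Σ N_h = 4625. Stratum weights W_h = N_h/N.
x̄_st = (1375·264.43 + 1475·39.48 + 700·445.01 + 1075·116.73) / 4625 = 185.6899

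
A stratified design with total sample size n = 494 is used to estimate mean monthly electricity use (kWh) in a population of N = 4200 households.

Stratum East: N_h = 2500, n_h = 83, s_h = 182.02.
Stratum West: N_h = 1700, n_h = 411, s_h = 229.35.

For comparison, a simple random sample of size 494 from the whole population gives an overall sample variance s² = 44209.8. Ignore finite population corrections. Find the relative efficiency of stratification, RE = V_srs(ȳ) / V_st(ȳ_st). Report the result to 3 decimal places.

V̂(ȳ_st) = Σ W_h² s_h²/n_h, with W_h = N_h/N and N = 4200:
  stratum East: (2500/4200)²·182.02²/83 = 141.43
  stratum West: (1700/4200)²·229.35²/411 = 20.9679
V_st = 162.398
V_srs = s²/n = 44209.8/494 = 89.4935
Relative efficiency = V_srs / V_st = 89.4935/162.398 = 0.5511

RE ≈ 0.551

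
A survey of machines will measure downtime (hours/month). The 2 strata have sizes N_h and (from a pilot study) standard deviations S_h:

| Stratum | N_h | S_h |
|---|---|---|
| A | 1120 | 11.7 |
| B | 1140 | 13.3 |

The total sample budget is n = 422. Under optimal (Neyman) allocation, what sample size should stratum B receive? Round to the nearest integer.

226

Neyman allocation: n_h = n · N_h S_h / Σ N_i S_i, with n = 422.
  stratum A: N_h·S_h = 1120·11.7 = 13104.00
  stratum B: N_h·S_h = 1140·13.3 = 15162.00
Σ N_h S_h = 28266.00
n for stratum B = 422·15162.00/28266.00 = 226.363 → 226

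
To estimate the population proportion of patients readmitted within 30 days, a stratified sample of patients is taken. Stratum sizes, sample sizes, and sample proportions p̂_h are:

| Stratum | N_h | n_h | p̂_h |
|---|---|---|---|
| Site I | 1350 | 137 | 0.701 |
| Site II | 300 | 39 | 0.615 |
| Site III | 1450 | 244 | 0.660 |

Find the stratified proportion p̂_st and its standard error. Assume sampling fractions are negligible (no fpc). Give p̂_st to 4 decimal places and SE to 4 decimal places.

N = 3100; stratum weights W_h = N_h/N.
p̂_st = Σ W_h p̂_h = (1350·0.701 + 300·0.615 + 1450·0.660)/3100 = 0.67350
V̂(p̂_st) = Σ W_h² p̂_h(1−p̂_h)/(n_h−1):
  stratum Site I: (1350/3100)²·0.701·0.299/136 = 0.000292277
  stratum Site II: (300/3100)²·0.615·0.385/38 = 5.83541e-05
  stratum Site III: (1450/3100)²·0.660·0.340/243 = 0.000202036
V̂(p̂_st) = 0.000552667; SE = √V̂ = 0.0235089

p̂_st ≈ 0.6735, SE ≈ 0.0235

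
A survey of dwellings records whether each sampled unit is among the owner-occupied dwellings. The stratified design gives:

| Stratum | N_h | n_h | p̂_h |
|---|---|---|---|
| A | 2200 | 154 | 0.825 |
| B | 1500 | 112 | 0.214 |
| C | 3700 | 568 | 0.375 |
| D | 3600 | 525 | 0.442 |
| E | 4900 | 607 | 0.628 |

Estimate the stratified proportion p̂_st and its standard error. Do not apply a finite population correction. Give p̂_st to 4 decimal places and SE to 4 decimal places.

p̂_st ≈ 0.5152, SE ≈ 0.0107

N = 15900; stratum weights W_h = N_h/N.
p̂_st = Σ W_h p̂_h = (2200·0.825 + 1500·0.214 + 3700·0.375 + 3600·0.442 + 4900·0.628)/15900 = 0.51521
V̂(p̂_st) = Σ W_h² p̂_h(1−p̂_h)/(n_h−1):
  stratum A: (2200/15900)²·0.825·0.175/153 = 1.80656e-05
  stratum B: (1500/15900)²·0.214·0.786/111 = 1.34866e-05
  stratum C: (3700/15900)²·0.375·0.625/567 = 2.2384e-05
  stratum D: (3600/15900)²·0.442·0.558/524 = 2.41288e-05
  stratum E: (4900/15900)²·0.628·0.372/606 = 3.66124e-05
V̂(p̂_st) = 0.000114677; SE = √V̂ = 0.0107087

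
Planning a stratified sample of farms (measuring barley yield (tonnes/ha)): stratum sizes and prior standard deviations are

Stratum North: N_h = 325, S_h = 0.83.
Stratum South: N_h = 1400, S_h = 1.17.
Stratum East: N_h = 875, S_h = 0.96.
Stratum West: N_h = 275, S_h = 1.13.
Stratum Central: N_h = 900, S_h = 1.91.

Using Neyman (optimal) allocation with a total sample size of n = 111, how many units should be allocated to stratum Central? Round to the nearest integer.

40

Neyman allocation: n_h = n · N_h S_h / Σ N_i S_i, with n = 111.
  stratum North: N_h·S_h = 325·0.83 = 269.75
  stratum South: N_h·S_h = 1400·1.17 = 1638.00
  stratum East: N_h·S_h = 875·0.96 = 840.00
  stratum West: N_h·S_h = 275·1.13 = 310.75
  stratum Central: N_h·S_h = 900·1.91 = 1719.00
Σ N_h S_h = 4777.50
n for stratum Central = 111·1719.00/4777.50 = 39.939 → 40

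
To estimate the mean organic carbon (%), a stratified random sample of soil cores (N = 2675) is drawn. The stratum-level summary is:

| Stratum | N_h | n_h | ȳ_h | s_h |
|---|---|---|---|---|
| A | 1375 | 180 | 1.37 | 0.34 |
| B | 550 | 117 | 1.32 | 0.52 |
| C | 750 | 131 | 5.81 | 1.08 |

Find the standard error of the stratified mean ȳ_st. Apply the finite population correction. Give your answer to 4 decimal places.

SE(ȳ_st) ≈ 0.0283

V̂(ȳ_st) = Σ W_h² (1 − n_h/N_h) s_h²/n_h, with W_h = N_h/N and N = 2675:
  stratum A: (1375/2675)²·(1 − 180/1375)·0.34²/180 = 0.000147472
  stratum B: (550/2675)²·(1 − 117/550)·0.52²/117 = 7.69173e-05
  stratum C: (750/2675)²·(1 − 131/750)·1.08²/131 = 0.000577671
V̂(ȳ_st) = 0.00080206
SE(ȳ_st) = √0.00080206 = 0.0283207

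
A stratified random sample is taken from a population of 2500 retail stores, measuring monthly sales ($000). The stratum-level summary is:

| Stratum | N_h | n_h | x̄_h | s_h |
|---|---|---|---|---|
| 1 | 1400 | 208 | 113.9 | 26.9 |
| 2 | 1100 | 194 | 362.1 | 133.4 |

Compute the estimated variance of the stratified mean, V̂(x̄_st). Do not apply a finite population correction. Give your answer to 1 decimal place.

V̂(x̄_st) ≈ 18.8

V̂(x̄_st) = Σ W_h² s_h²/n_h, with W_h = N_h/N and N = 2500:
  stratum 1: (1400/2500)²·26.9²/208 = 1.09098
  stratum 2: (1100/2500)²·133.4²/194 = 17.7589
V̂(x̄_st) = 18.8498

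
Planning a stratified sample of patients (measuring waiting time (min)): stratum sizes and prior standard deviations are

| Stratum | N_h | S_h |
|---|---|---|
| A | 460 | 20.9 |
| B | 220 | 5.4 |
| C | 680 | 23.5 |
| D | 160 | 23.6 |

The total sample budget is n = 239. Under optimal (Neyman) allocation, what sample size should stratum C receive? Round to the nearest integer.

Neyman allocation: n_h = n · N_h S_h / Σ N_i S_i, with n = 239.
  stratum A: N_h·S_h = 460·20.9 = 9614.00
  stratum B: N_h·S_h = 220·5.4 = 1188.00
  stratum C: N_h·S_h = 680·23.5 = 15980.00
  stratum D: N_h·S_h = 160·23.6 = 3776.00
Σ N_h S_h = 30558.00
n for stratum C = 239·15980.00/30558.00 = 124.983 → 125

125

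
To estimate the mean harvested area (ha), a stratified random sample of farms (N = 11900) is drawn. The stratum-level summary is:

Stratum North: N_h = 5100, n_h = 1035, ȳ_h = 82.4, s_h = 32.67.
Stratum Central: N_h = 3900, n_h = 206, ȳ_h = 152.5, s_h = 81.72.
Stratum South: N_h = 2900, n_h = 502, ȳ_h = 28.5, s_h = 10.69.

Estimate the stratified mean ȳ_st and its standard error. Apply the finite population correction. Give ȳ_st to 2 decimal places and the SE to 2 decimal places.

ȳ_st = Σ W_h ȳ_h = (5100·82.4 + 3900·152.5 + 2900·28.5)/11900 = 92.23866
V̂(ȳ_st) = Σ W_h² (1 − n_h/N_h) s_h²/n_h, with W_h = N_h/N and N = 11900:
  stratum North: (5100/11900)²·(1 − 1035/5100)·32.67²/1035 = 0.150971
  stratum Central: (3900/11900)²·(1 − 206/3900)·81.72²/206 = 3.29805
  stratum South: (2900/11900)²·(1 − 502/2900)·10.69²/502 = 0.0111791
V̂(ȳ_st) = 3.4602
SE(ȳ_st) = √3.4602 = 1.86016

ȳ_st ≈ 92.24, SE ≈ 1.86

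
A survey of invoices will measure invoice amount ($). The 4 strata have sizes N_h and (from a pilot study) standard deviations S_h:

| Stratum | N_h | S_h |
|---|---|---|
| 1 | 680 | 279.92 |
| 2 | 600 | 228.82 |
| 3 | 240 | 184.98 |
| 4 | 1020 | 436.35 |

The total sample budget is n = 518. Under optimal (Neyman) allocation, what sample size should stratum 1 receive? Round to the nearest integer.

Neyman allocation: n_h = n · N_h S_h / Σ N_i S_i, with n = 518.
  stratum 1: N_h·S_h = 680·279.92 = 190345.60
  stratum 2: N_h·S_h = 600·228.82 = 137292.00
  stratum 3: N_h·S_h = 240·184.98 = 44395.20
  stratum 4: N_h·S_h = 1020·436.35 = 445077.00
Σ N_h S_h = 817109.80
n for stratum 1 = 518·190345.60/817109.80 = 120.668 → 121

121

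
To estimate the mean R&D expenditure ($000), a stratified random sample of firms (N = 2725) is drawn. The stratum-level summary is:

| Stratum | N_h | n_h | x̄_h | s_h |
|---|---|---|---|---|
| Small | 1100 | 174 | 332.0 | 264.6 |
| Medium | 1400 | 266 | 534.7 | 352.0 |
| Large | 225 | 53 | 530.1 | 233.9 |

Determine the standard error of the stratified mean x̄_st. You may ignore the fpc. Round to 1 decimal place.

V̂(x̄_st) = Σ W_h² s_h²/n_h, with W_h = N_h/N and N = 2725:
  stratum Small: (1100/2725)²·264.6²/174 = 65.5666
  stratum Medium: (1400/2725)²·352.0²/266 = 122.949
  stratum Large: (225/2725)²·233.9²/53 = 7.03747
V̂(x̄_st) = 195.554
SE(x̄_st) = √195.554 = 13.984

SE(x̄_st) ≈ 14.0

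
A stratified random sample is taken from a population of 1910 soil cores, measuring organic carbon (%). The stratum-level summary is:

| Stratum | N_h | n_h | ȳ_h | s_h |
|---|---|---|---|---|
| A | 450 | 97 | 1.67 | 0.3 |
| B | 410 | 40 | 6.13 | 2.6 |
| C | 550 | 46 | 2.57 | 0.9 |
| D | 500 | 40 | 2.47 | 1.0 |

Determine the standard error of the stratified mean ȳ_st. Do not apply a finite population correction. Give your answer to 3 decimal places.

SE(ȳ_st) ≈ 0.105

V̂(ȳ_st) = Σ W_h² s_h²/n_h, with W_h = N_h/N and N = 1910:
  stratum A: (450/1910)²·0.3²/97 = 5.15026e-05
  stratum B: (410/1910)²·2.6²/40 = 0.00778731
  stratum C: (550/1910)²·0.9²/46 = 0.00146011
  stratum D: (500/1910)²·1.0²/40 = 0.00171322
V̂(ȳ_st) = 0.0110121
SE(ȳ_st) = √0.0110121 = 0.104939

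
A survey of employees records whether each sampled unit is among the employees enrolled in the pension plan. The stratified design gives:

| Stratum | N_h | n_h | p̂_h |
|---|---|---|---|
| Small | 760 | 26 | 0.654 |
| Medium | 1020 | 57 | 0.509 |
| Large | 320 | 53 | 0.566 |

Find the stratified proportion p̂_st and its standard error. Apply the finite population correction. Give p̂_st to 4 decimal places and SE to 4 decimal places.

N = 2100; stratum weights W_h = N_h/N.
p̂_st = Σ W_h p̂_h = (760·0.654 + 1020·0.509 + 320·0.566)/2100 = 0.57016
V̂(p̂_st) = Σ W_h² (1 − n_h/N_h) p̂_h(1−p̂_h)/(n_h−1):
  stratum Small: (760/2100)²·(1 − 26/760)·0.654·0.346/25 = 0.00114495
  stratum Medium: (1020/2100)²·(1 − 57/1020)·0.509·0.491/56 = 0.000994029
  stratum Large: (320/2100)²·(1 − 53/320)·0.566·0.434/52 = 9.1522e-05
V̂(p̂_st) = 0.0022305; SE = √V̂ = 0.0472281

p̂_st ≈ 0.5702, SE ≈ 0.0472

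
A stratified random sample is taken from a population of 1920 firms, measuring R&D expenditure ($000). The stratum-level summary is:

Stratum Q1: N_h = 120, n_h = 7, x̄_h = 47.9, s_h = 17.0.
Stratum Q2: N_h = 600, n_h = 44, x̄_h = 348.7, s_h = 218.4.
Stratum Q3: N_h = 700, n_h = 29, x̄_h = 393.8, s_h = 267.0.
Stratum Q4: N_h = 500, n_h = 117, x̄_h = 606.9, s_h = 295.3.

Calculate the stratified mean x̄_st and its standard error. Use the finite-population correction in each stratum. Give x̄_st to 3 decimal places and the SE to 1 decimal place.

x̄_st ≈ 413.582, SE ≈ 21.2

x̄_st = Σ W_h x̄_h = (120·47.9 + 600·348.7 + 700·393.8 + 500·606.9)/1920 = 413.58229
V̂(x̄_st) = Σ W_h² (1 − n_h/N_h) s_h²/n_h, with W_h = N_h/N and N = 1920:
  stratum Q1: (120/1920)²·(1 − 7/120)·17.0²/7 = 0.151865
  stratum Q2: (600/1920)²·(1 − 44/600)·218.4²/44 = 98.1016
  stratum Q3: (700/1920)²·(1 − 29/700)·267.0²/29 = 313.215
  stratum Q4: (500/1920)²·(1 − 117/500)·295.3²/117 = 38.7175
V̂(x̄_st) = 450.186
SE(x̄_st) = √450.186 = 21.2176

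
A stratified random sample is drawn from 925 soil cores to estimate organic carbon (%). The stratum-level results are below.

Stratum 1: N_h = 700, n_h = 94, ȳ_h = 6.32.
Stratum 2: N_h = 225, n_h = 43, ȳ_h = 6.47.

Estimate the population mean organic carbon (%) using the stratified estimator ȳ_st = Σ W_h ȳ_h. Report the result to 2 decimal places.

N = Σ N_h = 925. Stratum weights W_h = N_h/N.
ȳ_st = (700·6.32 + 225·6.47) / 925 = 6.3565

ȳ_st ≈ 6.36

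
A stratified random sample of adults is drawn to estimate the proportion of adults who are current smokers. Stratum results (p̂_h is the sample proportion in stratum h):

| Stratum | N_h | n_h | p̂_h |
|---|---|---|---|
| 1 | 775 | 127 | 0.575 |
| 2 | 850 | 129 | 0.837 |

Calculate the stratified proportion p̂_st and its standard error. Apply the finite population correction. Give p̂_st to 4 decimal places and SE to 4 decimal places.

p̂_st ≈ 0.7120, SE ≈ 0.0248

N = 1625; stratum weights W_h = N_h/N.
p̂_st = Σ W_h p̂_h = (775·0.575 + 850·0.837)/1625 = 0.71205
V̂(p̂_st) = Σ W_h² (1 − n_h/N_h) p̂_h(1−p̂_h)/(n_h−1):
  stratum 1: (775/1625)²·(1 − 127/775)·0.575·0.425/126 = 0.000368855
  stratum 2: (850/1625)²·(1 − 129/850)·0.837·0.163/128 = 0.000247372
V̂(p̂_st) = 0.000616227; SE = √V̂ = 0.0248239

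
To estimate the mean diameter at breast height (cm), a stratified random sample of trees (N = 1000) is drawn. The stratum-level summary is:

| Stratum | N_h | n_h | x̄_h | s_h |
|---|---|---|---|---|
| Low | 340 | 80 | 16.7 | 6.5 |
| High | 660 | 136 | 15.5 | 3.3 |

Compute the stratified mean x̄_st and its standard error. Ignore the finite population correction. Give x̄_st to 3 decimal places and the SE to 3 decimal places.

x̄_st ≈ 15.908, SE ≈ 0.310

x̄_st = Σ W_h x̄_h = (340·16.7 + 660·15.5)/1000 = 15.90800
V̂(x̄_st) = Σ W_h² s_h²/n_h, with W_h = N_h/N and N = 1000:
  stratum Low: (340/1000)²·6.5²/80 = 0.0610513
  stratum High: (660/1000)²·3.3²/136 = 0.03488
V̂(x̄_st) = 0.0959313
SE(x̄_st) = √0.0959313 = 0.309728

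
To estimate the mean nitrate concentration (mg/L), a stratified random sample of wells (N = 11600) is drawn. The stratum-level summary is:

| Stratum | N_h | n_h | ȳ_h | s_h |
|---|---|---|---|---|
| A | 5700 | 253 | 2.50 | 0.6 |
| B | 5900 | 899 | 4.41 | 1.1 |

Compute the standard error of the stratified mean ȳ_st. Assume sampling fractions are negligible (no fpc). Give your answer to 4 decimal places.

SE(ȳ_st) ≈ 0.0263

V̂(ȳ_st) = Σ W_h² s_h²/n_h, with W_h = N_h/N and N = 11600:
  stratum A: (5700/11600)²·0.6²/253 = 0.00034357
  stratum B: (5900/11600)²·1.1²/899 = 0.000348188
V̂(ȳ_st) = 0.000691758
SE(ȳ_st) = √0.000691758 = 0.0263013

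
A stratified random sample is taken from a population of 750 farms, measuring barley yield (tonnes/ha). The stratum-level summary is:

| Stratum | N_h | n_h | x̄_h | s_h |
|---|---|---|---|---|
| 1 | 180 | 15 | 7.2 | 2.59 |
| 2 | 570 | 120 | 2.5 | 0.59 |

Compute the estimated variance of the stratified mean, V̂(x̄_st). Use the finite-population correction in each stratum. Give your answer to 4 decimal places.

V̂(x̄_st) = Σ W_h² (1 − n_h/N_h) s_h²/n_h, with W_h = N_h/N and N = 750:
  stratum 1: (180/750)²·(1 − 15/180)·2.59²/15 = 0.0236125
  stratum 2: (570/750)²·(1 − 120/570)·0.59²/120 = 0.00132278
V̂(x̄_st) = 0.0249353

V̂(x̄_st) ≈ 0.0249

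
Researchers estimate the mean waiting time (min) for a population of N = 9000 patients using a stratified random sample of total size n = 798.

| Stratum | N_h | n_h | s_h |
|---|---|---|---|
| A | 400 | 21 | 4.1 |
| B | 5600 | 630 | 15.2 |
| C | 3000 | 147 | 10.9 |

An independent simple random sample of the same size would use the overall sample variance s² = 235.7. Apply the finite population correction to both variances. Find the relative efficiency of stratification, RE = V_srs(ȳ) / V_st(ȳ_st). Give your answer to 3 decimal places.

V̂(ȳ_st) = Σ W_h² (1 − n_h/N_h) s_h²/n_h, with W_h = N_h/N and N = 9000:
  stratum A: (400/9000)²·(1 − 21/400)·4.1²/21 = 0.00149818
  stratum B: (5600/9000)²·(1 − 630/5600)·15.2²/630 = 0.12601
  stratum C: (3000/9000)²·(1 − 147/3000)·10.9²/147 = 0.0854031
V_st = 0.212912
V_srs = (1 − 798/9000)·235.7/798 = 0.269175
Relative efficiency = V_srs / V_st = 0.269175/0.212912 = 1.2643

RE ≈ 1.264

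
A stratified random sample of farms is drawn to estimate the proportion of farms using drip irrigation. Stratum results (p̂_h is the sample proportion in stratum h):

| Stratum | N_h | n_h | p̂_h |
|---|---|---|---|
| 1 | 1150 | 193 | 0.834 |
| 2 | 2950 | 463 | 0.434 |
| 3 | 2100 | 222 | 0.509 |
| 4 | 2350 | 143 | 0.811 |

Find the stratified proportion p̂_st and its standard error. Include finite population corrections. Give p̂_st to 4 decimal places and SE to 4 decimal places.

p̂_st ≈ 0.6098, SE ≈ 0.0142

N = 8550; stratum weights W_h = N_h/N.
p̂_st = Σ W_h p̂_h = (1150·0.834 + 2950·0.434 + 2100·0.509 + 2350·0.811)/8550 = 0.60984
V̂(p̂_st) = Σ W_h² (1 − n_h/N_h) p̂_h(1−p̂_h)/(n_h−1):
  stratum 1: (1150/8550)²·(1 − 193/1150)·0.834·0.166/192 = 1.08555e-05
  stratum 2: (2950/8550)²·(1 − 463/2950)·0.434·0.566/462 = 5.33617e-05
  stratum 3: (2100/8550)²·(1 − 222/2100)·0.509·0.491/221 = 6.10084e-05
  stratum 4: (2350/8550)²·(1 − 143/2350)·0.811·0.189/142 = 7.6583e-05
V̂(p̂_st) = 0.000201809; SE = √V̂ = 0.0142059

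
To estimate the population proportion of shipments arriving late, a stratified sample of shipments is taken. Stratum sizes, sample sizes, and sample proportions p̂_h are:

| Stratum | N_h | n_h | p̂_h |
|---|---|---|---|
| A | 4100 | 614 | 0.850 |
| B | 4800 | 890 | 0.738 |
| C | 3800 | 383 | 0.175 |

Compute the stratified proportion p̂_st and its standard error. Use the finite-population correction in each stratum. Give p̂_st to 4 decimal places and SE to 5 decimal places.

p̂_st ≈ 0.6057, SE ≈ 0.00861

N = 12700; stratum weights W_h = N_h/N.
p̂_st = Σ W_h p̂_h = (4100·0.850 + 4800·0.738 + 3800·0.175)/12700 = 0.60570
V̂(p̂_st) = Σ W_h² (1 − n_h/N_h) p̂_h(1−p̂_h)/(n_h−1):
  stratum A: (4100/12700)²·(1 − 614/4100)·0.850·0.150/613 = 1.84312e-05
  stratum B: (4800/12700)²·(1 − 890/4800)·0.738·0.262/889 = 2.53085e-05
  stratum C: (3800/12700)²·(1 − 383/3800)·0.175·0.825/382 = 3.04263e-05
V̂(p̂_st) = 7.4166e-05; SE = √V̂ = 0.00861197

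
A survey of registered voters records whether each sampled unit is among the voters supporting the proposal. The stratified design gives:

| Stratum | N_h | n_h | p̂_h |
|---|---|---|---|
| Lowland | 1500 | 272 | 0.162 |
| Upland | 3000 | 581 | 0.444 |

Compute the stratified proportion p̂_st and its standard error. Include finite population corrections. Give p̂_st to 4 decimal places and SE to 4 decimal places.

N = 4500; stratum weights W_h = N_h/N.
p̂_st = Σ W_h p̂_h = (1500·0.162 + 3000·0.444)/4500 = 0.35000
V̂(p̂_st) = Σ W_h² (1 − n_h/N_h) p̂_h(1−p̂_h)/(n_h−1):
  stratum Lowland: (1500/4500)²·(1 − 272/1500)·0.162·0.838/271 = 4.55674e-05
  stratum Upland: (3000/4500)²·(1 − 581/3000)·0.444·0.556/580 = 0.000152532
V̂(p̂_st) = 0.0001981; SE = √V̂ = 0.0140748

p̂_st ≈ 0.3500, SE ≈ 0.0141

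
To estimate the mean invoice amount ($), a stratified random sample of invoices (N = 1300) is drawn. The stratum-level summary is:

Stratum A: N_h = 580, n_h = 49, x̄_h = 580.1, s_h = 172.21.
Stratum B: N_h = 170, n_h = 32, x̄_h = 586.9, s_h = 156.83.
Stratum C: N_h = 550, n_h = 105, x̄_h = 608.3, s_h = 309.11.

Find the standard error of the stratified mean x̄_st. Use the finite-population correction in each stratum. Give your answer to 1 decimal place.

SE(x̄_st) ≈ 15.9

V̂(x̄_st) = Σ W_h² (1 − n_h/N_h) s_h²/n_h, with W_h = N_h/N and N = 1300:
  stratum A: (580/1300)²·(1 − 49/580)·172.21²/49 = 110.295
  stratum B: (170/1300)²·(1 − 32/170)·156.83²/32 = 10.6696
  stratum C: (550/1300)²·(1 − 105/550)·309.11²/105 = 131.787
V̂(x̄_st) = 252.752
SE(x̄_st) = √252.752 = 15.8982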